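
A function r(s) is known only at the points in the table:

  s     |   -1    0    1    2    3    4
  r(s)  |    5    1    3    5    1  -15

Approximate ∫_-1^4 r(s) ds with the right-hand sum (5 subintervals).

-5

Δs = 1.
Sum = 1·[1 + 3 + 5 + 1 + (-15)] = -5.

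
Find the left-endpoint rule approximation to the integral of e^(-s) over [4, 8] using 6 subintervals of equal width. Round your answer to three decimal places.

0.025

Δs = (8 − 4)/6 = 2/3.
Left endpoints: 4, 14/3, 16/3, 6, 20/3, 22/3.
f(4) ≈ 0.018, f(14/3) ≈ 0.009, f(16/3) ≈ 0.005, f(6) ≈ 0.002, f(20/3) ≈ 0.001, f(22/3) ≈ 0.001.
Sum = Δs · [f(4) + f(14/3) + f(16/3) + ...].
Sum ≈ 0.025.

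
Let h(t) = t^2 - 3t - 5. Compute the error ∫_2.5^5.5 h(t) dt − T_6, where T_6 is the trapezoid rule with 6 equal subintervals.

-0.125

Exact integral: ∫_2.5^5.5 h(t) dt = -0.75.
T_6 = -0.625.
Error = -0.75 − (-0.625) = -0.125.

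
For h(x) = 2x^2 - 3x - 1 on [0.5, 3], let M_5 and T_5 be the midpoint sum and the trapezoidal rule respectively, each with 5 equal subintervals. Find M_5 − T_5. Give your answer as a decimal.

-0.3125

M_5 = 2.1875.
T_5 = 2.5.
M_5 − T_5 = -0.3125.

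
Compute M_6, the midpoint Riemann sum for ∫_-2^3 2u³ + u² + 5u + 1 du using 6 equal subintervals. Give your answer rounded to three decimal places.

60.509

Δu = (3 − (-2))/6 = 5/6.
Midpoints: -19/12, -0.75, 1/12, 11/12, 1.75, 31/12.
f(-19/12) = -10669/864, f(-0.75) = -3.03125, f(1/12) = 1231/864, f(11/12) = 6881/864, f(1.75) = 23.53125, f(31/12) = 47581/864.
Sum = Δu · [f(-19/12) + f(-0.75) + f(1/12) + ...].
Sum ≈ 60.509.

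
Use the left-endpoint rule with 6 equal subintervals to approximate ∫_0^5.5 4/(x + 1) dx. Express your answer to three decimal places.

9.294

Δx = (5.5 − 0)/6 = 11/12.
Left endpoints: 0, 11/12, 11/6, 2.75, 11/3, 55/12.
f(0) = 4, f(11/12) = 48/23, f(11/6) = 24/17, f(2.75) = 16/15, f(11/3) = 6/7, f(55/12) = 48/67.
Sum = Δx · [f(0) + f(11/12) + f(11/6) + ...].
Sum ≈ 9.294.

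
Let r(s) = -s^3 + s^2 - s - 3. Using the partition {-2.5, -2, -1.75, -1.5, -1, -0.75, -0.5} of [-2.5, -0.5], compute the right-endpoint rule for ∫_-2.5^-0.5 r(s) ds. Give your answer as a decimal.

Subinterval widths: 0.5, 0.25, 0.25, 0.5, 0.25, 0.25.
Right endpoints: -2, -1.75, -1.5, -1, -0.75, -0.5.
r(-2) = 11, r(-1.75) = 7.171875, r(-1.5) = 4.125, r(-1) = 0, r(-0.75) = -1.265625, r(-0.5) = -2.125.
Sum = Σ Δs_i · r(s_i).
Sum = 7.4765625.

7.4765625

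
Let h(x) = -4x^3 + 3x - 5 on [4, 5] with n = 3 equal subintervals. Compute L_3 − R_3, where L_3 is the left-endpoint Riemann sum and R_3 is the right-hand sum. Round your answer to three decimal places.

L_3 ≈ -321.33333.
R_3 ≈ -401.66667.
L_3 − R_3 ≈ 80.333.

80.333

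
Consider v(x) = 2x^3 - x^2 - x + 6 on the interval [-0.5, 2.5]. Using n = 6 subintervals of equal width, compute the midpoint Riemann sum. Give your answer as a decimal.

Δx = (2.5 − (-0.5))/6 = 0.5.
Midpoints: -0.25, 0.25, 0.75, 1.25, 1.75, 2.25.
v(-0.25) = 6.15625, v(0.25) = 5.71875, v(0.75) = 5.53125, v(1.25) = 7.09375, v(1.75) = 11.90625, v(2.25) = 21.46875.
Sum = Δx · [v(-0.25) + v(0.25) + v(0.75) + ...].
Sum = 28.9375.

28.9375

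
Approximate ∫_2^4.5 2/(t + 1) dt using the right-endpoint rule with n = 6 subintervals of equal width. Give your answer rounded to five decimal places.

Δt = (4.5 − 2)/6 = 5/12.
Right endpoints: 29/12, 17/6, 3.25, 11/3, 49/12, 4.5.
f(29/12) = 24/41, f(17/6) = 12/23, f(3.25) = 8/17, f(11/3) = 3/7, f(49/12) = 24/61, f(4.5) = 4/11.
Sum = Δt · [f(29/12) + f(17/6) + f(3.25) + ...].
Sum ≈ 1.15139.

1.15139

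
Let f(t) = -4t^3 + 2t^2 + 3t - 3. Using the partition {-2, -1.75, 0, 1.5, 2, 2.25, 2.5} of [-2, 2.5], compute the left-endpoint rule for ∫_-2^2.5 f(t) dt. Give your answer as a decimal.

Subinterval widths: 0.25, 1.75, 1.5, 0.5, 0.25, 0.25.
Left endpoints: -2, -1.75, 0, 1.5, 2, 2.25.
f(-2) = 31, f(-1.75) = 19.3125, f(0) = -3, f(1.5) = -7.5, f(2) = -21, f(2.25) = -31.6875.
Sum = Σ Δt_i · f(t_i).
Sum = 20.125.

20.125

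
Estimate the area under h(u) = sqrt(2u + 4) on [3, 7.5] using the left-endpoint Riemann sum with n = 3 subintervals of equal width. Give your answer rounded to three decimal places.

Δu = (7.5 − 3)/3 = 1.5.
Left endpoints: 3, 4.5, 6.
h(3) ≈ 3.162, h(4.5) ≈ 3.606, h(6) ≈ 4.000.
Sum = Δu · [h(3) + h(4.5) + h(6)].
Sum ≈ 16.152.

16.152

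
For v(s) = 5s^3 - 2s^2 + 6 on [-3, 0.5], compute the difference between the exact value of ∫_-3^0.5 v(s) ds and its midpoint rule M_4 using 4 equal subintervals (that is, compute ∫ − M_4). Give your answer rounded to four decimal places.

-4.6336

Exact integral: ∫_-3^0.5 v(s) ds ≈ -98.255208.
M_4 ≈ -93.621582.
Error ≈ -98.255208 − (-93.621582) ≈ -4.6336.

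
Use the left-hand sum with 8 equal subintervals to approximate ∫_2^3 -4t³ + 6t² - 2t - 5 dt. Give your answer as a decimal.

Δt = (3 − 2)/8 = 0.125.
Left endpoints: 2, 2.125, 2.25, 2.375, 2.5, 2.625, 2.75, 2.875.
f(2) = -17, f(2.125) = -20.5390625, f(2.25) = -24.6875, f(2.375) = -29.4921875, f(2.5) = -35, f(2.625) = -41.2578125, f(2.75) = -48.3125, f(2.875) = -56.2109375.
Sum = Δt · [f(2) + f(2.125) + f(2.25) + ...].
Sum = -34.0625.

-34.0625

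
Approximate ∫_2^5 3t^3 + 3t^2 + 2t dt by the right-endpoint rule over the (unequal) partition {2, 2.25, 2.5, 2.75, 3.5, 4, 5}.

Subinterval widths: 0.25, 0.25, 0.25, 0.75, 0.5, 1.
Right endpoints: 2.25, 2.5, 2.75, 3.5, 4, 5.
f(2.25) = 53.859375, f(2.5) = 70.625, f(2.75) = 90.578125, f(3.5) = 172.375, f(4) = 248, f(5) = 460.
Sum = Σ Δt_i · f(t_i).
Sum = 767.046875.

767.046875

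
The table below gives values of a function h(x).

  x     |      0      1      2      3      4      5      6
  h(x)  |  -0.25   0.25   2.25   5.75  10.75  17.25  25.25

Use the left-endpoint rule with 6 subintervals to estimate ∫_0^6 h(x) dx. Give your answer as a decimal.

36

Δx = 1.
Sum = 1·[(-0.25) + 0.25 + 2.25 + 5.75 + 10.75 + 17.25] = 36.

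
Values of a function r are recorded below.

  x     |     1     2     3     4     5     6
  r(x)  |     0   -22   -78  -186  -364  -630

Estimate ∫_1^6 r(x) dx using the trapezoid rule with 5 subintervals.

Δx = 1.
T_5 = (1/2)·[0 + 2·(-22) + 2·(-78) + 2·(-186) + 2·(-364) + (-630)] = -965.

-965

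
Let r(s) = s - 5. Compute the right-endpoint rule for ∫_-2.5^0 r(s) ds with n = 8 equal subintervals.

-15.234375

Δs = (0 − (-2.5))/8 = 0.3125.
Right endpoints: -2.1875, -1.875, -1.5625, -1.25, -0.9375, -0.625, -0.3125, 0.
r(-2.1875) = -7.1875, r(-1.875) = -6.875, r(-1.5625) = -6.5625, r(-1.25) = -6.25, r(-0.9375) = -5.9375, r(-0.625) = -5.625, r(-0.3125) = -5.3125, r(0) = -5.
Sum = Δs · [r(-2.1875) + r(-1.875) + r(-1.5625) + ...].
Sum = -15.234375.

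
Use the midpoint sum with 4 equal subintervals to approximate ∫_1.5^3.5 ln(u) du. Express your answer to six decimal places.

Δu = (3.5 − 1.5)/4 = 0.5.
Midpoints: 1.75, 2.25, 2.75, 3.25.
f(1.75) ≈ 0.559616, f(2.25) ≈ 0.810930, f(2.75) ≈ 1.011601, f(3.25) ≈ 1.178655.
Sum = Δu · [f(1.75) + f(2.25) + f(2.75) + f(3.25)].
Sum ≈ 1.780401.

1.780401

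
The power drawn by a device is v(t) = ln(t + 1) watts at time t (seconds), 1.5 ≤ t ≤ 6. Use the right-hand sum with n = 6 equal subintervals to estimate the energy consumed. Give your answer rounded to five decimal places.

Δt = (6 − 1.5)/6 = 0.75.
Right endpoints: 2.25, 3, 3.75, 4.5, 5.25, 6.
v(2.25) ≈ 1.17865, v(3) ≈ 1.38629, v(3.75) ≈ 1.55814, v(4.5) ≈ 1.70475, v(5.25) ≈ 1.83258, v(6) ≈ 1.94591.
Sum = Δt · [v(2.25) + v(3) + v(3.75) + ...].
Sum ≈ 7.20475.

7.20475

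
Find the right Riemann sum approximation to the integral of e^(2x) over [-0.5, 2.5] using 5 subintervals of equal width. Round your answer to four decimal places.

127.1128

Δx = (2.5 − (-0.5))/5 = 0.6.
Right endpoints: 0.1, 0.7, 1.3, 1.9, 2.5.
f(0.1) ≈ 1.2214, f(0.7) ≈ 4.0552, f(1.3) ≈ 13.4637, f(1.9) ≈ 44.7012, f(2.5) ≈ 148.4132.
Sum = Δx · [f(0.1) + f(0.7) + f(1.3) + f(1.9) + f(2.5)].
Sum ≈ 127.1128.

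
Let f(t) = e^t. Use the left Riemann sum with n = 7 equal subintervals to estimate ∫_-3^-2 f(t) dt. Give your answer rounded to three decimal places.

Δt = (-2 − (-3))/7 = 1/7.
Left endpoints: -3, -20/7, -19/7, -18/7, -17/7, -16/7, -15/7.
f(-3) ≈ 0.050, f(-20/7) ≈ 0.057, f(-19/7) ≈ 0.066, f(-18/7) ≈ 0.076, f(-17/7) ≈ 0.088, f(-16/7) ≈ 0.102, f(-15/7) ≈ 0.117.
Sum = Δt · [f(-3) + f(-20/7) + f(-19/7) + ...].
Sum ≈ 0.080.

0.080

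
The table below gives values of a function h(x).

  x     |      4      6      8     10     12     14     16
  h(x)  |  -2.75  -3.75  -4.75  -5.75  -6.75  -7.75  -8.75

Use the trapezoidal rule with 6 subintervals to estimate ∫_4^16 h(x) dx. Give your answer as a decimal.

Δx = 2.
T_6 = (2/2)·[(-2.75) + 2·(-3.75) + 2·(-4.75) + 2·(-5.75) + 2·(-6.75) + 2·(-7.75) + (-8.75)] = -69.

-69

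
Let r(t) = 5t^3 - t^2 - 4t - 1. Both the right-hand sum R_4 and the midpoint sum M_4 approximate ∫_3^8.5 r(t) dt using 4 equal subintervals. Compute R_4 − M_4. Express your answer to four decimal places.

R_4 ≈ 8203.497070.
M_4 ≈ 6022.247559.
R_4 − M_4 ≈ 2181.2495.

2181.2495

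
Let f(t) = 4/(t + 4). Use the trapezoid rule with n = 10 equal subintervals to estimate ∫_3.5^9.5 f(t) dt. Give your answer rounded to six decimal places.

Δt = (9.5 − 3.5)/10 = 0.6.
f(3.5) = 8/15, f(4.1) = 40/81, f(4.7) = 40/87, f(5.3) = 40/93, f(5.9) = 40/99, f(6.5) = 8/21, f(7.1) = 40/111, f(7.7) = 40/117, f(8.3) = 40/123, f(8.9) = 40/129, f(9.5) = 8/27.
T_10 = (Δt/2)·[f(t_0) + 2f(t_1) + ... + 2f(t_{9}) + f(t_10)].
Sum ≈ 2.352620.

2.352620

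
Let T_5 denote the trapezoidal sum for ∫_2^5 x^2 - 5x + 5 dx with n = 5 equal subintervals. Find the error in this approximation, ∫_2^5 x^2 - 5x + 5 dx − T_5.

Exact integral: ∫_2^5 f(x) dx = 1.5.
T_5 = 1.68.
Error = 1.5 − 1.68 = -0.18.

-0.18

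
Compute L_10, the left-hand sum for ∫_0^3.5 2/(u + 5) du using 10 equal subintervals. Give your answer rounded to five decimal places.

1.09061

Δu = (3.5 − 0)/10 = 0.35.
Left endpoints: 0, 0.35, 0.7, 1.05, 1.4, 1.75, 2.1, 2.45, 2.8, 3.15.
f(0) = 0.4, f(0.35) = 40/107, f(0.7) = 20/57, f(1.05) = 40/121, f(1.4) = 0.3125, f(1.75) = 8/27, f(2.1) = 20/71, f(2.45) = 40/149, f(2.8) = 10/39, f(3.15) = 40/163.
Sum = Δu · [f(0) + f(0.35) + f(0.7) + ...].
Sum ≈ 1.09061.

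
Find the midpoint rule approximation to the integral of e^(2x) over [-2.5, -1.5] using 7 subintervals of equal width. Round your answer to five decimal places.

0.02145

Δx = (-1.5 − (-2.5))/7 = 1/7.
Midpoints: -17/7, -16/7, -15/7, -2, -13/7, -12/7, -11/7.
f(-17/7) ≈ 0.00777, f(-16/7) ≈ 0.01034, f(-15/7) ≈ 0.01376, f(-2) ≈ 0.01832, f(-13/7) ≈ 0.02437, f(-12/7) ≈ 0.03243, f(-11/7) ≈ 0.04316.
Sum = Δx · [f(-17/7) + f(-16/7) + f(-15/7) + ...].
Sum ≈ 0.02145.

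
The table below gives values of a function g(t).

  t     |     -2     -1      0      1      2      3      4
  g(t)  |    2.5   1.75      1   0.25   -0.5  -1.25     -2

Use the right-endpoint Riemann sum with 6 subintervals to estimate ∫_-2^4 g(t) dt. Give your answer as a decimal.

-0.75

Δt = 1.
Sum = 1·[1.75 + 1 + 0.25 + (-0.5) + (-1.25) + (-2)] = -0.75.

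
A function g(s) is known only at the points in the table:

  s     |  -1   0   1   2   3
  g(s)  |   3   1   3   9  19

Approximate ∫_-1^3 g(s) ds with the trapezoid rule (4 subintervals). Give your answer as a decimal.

Δs = 1.
T_4 = (1/2)·[3 + 2·1 + 2·3 + 2·9 + 19] = 24.

24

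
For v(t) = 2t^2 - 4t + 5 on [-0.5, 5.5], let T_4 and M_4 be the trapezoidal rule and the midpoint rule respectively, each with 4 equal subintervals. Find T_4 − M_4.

T_4 = 85.5.
M_4 = 78.75.
T_4 − M_4 = 6.75.

6.75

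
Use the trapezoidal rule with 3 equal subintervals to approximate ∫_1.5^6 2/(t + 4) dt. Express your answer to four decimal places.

1.2042

Δt = (6 − 1.5)/3 = 1.5.
f(1.5) = 4/11, f(3) = 2/7, f(4.5) = 4/17, f(6) = 0.2.
T_3 = (Δt/2)·[f(t_0) + 2f(t_1) + 2f(t_2) + f(t_3)].
Sum ≈ 1.2042.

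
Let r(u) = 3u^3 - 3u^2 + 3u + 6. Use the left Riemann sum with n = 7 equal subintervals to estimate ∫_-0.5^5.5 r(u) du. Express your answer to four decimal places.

Δu = (5.5 − (-0.5))/7 = 6/7.
Left endpoints: -0.5, 5/14, 17/14, 29/14, 41/14, 53/14, 65/14.
r(-0.5) = 3.375, r(5/14) = 18729/2744, r(17/14) = 29061/2744, r(29/14) = 71361/2744, r(41/14) = 176733/2744, r(53/14) = 376281/2744, r(65/14) = 701109/2744.
Sum = Δu · [r(-0.5) + r(5/14) + r(17/14) + ...].
Sum ≈ 431.8622.

431.8622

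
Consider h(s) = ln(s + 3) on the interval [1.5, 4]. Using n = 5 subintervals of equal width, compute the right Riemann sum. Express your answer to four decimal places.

4.4618

Δs = (4 − 1.5)/5 = 0.5.
Right endpoints: 2, 2.5, 3, 3.5, 4.
h(2) ≈ 1.6094, h(2.5) ≈ 1.7047, h(3) ≈ 1.7918, h(3.5) ≈ 1.8718, h(4) ≈ 1.9459.
Sum = Δs · [h(2) + h(2.5) + h(3) + h(3.5) + h(4)].
Sum ≈ 4.4618.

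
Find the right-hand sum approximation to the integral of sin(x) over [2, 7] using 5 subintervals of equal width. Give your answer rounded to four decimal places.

-1.1970

Δx = (7 − 2)/5 = 1.
Right endpoints: 3, 4, 5, 6, 7.
f(3) ≈ 0.1411, f(4) ≈ -0.7568, f(5) ≈ -0.9589, f(6) ≈ -0.2794, f(7) ≈ 0.6570.
Sum = Δx · [f(3) + f(4) + f(5) + f(6) + f(7)].
Sum ≈ -1.1970.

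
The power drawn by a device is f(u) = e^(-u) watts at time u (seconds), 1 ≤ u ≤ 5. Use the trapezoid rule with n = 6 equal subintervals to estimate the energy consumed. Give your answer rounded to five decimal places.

Δu = (5 − 1)/6 = 2/3.
f(1) ≈ 0.36788, f(5/3) ≈ 0.18888, f(7/3) ≈ 0.09697, f(3) ≈ 0.04979, f(11/3) ≈ 0.02556, f(13/3) ≈ 0.01312, f(5) ≈ 0.00674.
T_6 = (Δu/2)·[f(u_0) + 2f(u_1) + ... + 2f(u_{5}) + f(u_6)].
Sum ≈ 0.37442.

0.37442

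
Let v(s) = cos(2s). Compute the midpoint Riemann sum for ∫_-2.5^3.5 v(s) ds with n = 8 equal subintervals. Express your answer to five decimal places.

Δs = (3.5 − (-2.5))/8 = 0.75.
Midpoints: -2.125, -1.375, -0.625, 0.125, 0.875, 1.625, 2.375, 3.125.
v(-2.125) ≈ -0.44609, v(-1.375) ≈ -0.92430, v(-0.625) ≈ 0.31532, v(0.125) ≈ 0.96891, v(0.875) ≈ -0.17825, v(1.625) ≈ -0.99413, v(2.375) ≈ 0.03760, v(3.125) ≈ 0.99945.
Sum = Δs · [v(-2.125) + v(-1.375) + v(-0.625) + ...].
Sum ≈ -0.16611.

-0.16611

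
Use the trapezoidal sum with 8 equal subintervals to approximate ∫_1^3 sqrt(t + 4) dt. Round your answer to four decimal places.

Δt = (3 − 1)/8 = 0.25.
f(1) ≈ 2.2361, f(1.25) ≈ 2.2913, f(1.5) ≈ 2.3452, f(1.75) ≈ 2.3979, f(2) ≈ 2.4495, f(2.25) ≈ 2.5000, f(2.5) ≈ 2.5495, f(2.75) ≈ 2.5981, f(3) ≈ 2.6458.
T_8 = (Δt/2)·[f(t_0) + 2f(t_1) + ... + 2f(t_{7}) + f(t_8)].
Sum ≈ 4.8931.

4.8931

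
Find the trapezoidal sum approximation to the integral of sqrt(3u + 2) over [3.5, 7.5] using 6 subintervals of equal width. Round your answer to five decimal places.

Δu = (7.5 − 3.5)/6 = 2/3.
f(3.5) ≈ 3.53553, f(25/6) ≈ 3.80789, f(29/6) ≈ 4.06202, f(5.5) ≈ 4.30116, f(37/6) ≈ 4.52769, f(41/6) ≈ 4.74342, f(7.5) ≈ 4.94975.
T_6 = (Δu/2)·[f(u_0) + 2f(u_1) + ... + 2f(u_{5}) + f(u_6)].
Sum ≈ 17.12321.

17.12321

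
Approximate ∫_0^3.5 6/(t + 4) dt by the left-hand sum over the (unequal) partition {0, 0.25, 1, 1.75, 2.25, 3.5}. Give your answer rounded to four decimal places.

4.0556

Subinterval widths: 0.25, 0.75, 0.75, 0.5, 1.25.
Left endpoints: 0, 0.25, 1, 1.75, 2.25.
f(0) = 1.5, f(0.25) = 24/17, f(1) = 1.2, f(1.75) = 24/23, f(2.25) = 0.96.
Sum = Σ Δt_i · f(t_i).
Sum ≈ 4.0556.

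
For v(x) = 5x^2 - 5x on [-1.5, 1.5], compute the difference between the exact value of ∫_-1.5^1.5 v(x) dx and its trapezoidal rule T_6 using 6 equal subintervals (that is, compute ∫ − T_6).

-0.625

Exact integral: ∫_-1.5^1.5 v(x) dx = 11.25.
T_6 = 11.875.
Error = 11.25 − 11.875 = -0.625.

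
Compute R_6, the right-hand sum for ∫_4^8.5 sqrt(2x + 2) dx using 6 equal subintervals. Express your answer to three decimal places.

Δx = (8.5 − 4)/6 = 0.75.
Right endpoints: 4.75, 5.5, 6.25, 7, 7.75, 8.5.
f(4.75) ≈ 3.391, f(5.5) ≈ 3.606, f(6.25) ≈ 3.808, f(7) ≈ 4.000, f(7.75) ≈ 4.183, f(8.5) ≈ 4.359.
Sum = Δx · [f(4.75) + f(5.5) + f(6.25) + ...].
Sum ≈ 17.510.

17.510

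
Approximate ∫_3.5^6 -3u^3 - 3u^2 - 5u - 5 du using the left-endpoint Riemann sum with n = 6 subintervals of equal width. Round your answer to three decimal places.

-982.112

Δu = (6 − 3.5)/6 = 5/12.
Left endpoints: 3.5, 47/12, 13/3, 4.75, 31/6, 67/12.
f(3.5) = -187.875, f(47/12) = -144491/576, f(13/3) = -2944/9, f(4.75) = -417.953125, f(31/6) = -37777/72, f(67/12) = -373591/576.
Sum = Δu · [f(3.5) + f(47/12) + f(13/3) + ...].
Sum ≈ -982.112.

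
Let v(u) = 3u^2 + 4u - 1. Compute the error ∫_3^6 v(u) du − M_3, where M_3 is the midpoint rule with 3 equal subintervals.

0.75

Exact integral: ∫_3^6 v(u) du = 240.
M_3 = 239.25.
Error = 240 − 239.25 = 0.75.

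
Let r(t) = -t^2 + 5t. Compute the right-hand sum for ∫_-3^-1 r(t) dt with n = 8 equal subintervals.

Δt = (-1 − (-3))/8 = 0.25.
Right endpoints: -2.75, -2.5, -2.25, -2, -1.75, -1.5, -1.25, -1.
r(-2.75) = -21.3125, r(-2.5) = -18.75, r(-2.25) = -16.3125, r(-2) = -14, r(-1.75) = -11.8125, r(-1.5) = -9.75, r(-1.25) = -7.8125, r(-1) = -6.
Sum = Δt · [r(-2.75) + r(-2.5) + r(-2.25) + ...].
Sum = -26.4375.

-26.4375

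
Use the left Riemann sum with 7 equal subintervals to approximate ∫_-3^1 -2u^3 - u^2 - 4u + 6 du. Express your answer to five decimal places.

Δu = (1 − (-3))/7 = 4/7.
Left endpoints: -3, -17/7, -13/7, -9/7, -5/7, -1/7, 3/7.
f(-3) = 63, f(-17/7) = 13193/343, f(-13/7) = 7817/343, f(-9/7) = 4713/343, f(-5/7) = 3113/343, f(-1/7) = 2249/343, f(3/7) = 1353/343.
Sum = Δu · [f(-3) + f(-17/7) + f(-13/7) + ...].
Sum ≈ 90.04082.

90.04082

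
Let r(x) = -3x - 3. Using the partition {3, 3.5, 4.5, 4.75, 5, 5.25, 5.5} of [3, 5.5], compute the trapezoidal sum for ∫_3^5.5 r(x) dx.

Subinterval widths: 0.5, 1, 0.25, 0.25, 0.25, 0.25.
r(3) = -12, r(3.5) = -13.5, r(4.5) = -16.5, r(4.75) = -17.25, r(5) = -18, r(5.25) = -18.75, r(5.5) = -19.5.
On each subinterval the trapezoid contributes (Δx_i/2)·[r(x_{i-1}) + r(x_i)].
Sum = -39.375.

-39.375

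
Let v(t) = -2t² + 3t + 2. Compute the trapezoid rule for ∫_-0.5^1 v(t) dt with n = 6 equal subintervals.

Δt = (1 − (-0.5))/6 = 0.25.
v(-0.5) = 0, v(-0.25) = 1.125, v(0) = 2, v(0.25) = 2.625, v(0.5) = 3, v(0.75) = 3.125, v(1) = 3.
T_6 = (Δt/2)·[v(t_0) + 2v(t_1) + ... + 2v(t_{5}) + v(t_6)].
Sum = 3.34375.

3.34375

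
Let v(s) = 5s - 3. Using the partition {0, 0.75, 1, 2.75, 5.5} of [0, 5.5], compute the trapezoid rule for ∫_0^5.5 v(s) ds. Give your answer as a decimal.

Subinterval widths: 0.75, 0.25, 1.75, 2.75.
v(0) = -3, v(0.75) = 0.75, v(1) = 2, v(2.75) = 10.75, v(5.5) = 24.5.
On each subinterval the trapezoid contributes (Δs_i/2)·[v(s_{i-1}) + v(s_i)].
Sum = 59.125.

59.125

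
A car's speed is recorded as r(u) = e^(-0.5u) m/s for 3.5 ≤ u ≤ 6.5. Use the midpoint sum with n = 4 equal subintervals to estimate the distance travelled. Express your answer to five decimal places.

Δu = (6.5 − 3.5)/4 = 0.75.
Midpoints: 3.875, 4.625, 5.375, 6.125.
r(3.875) ≈ 0.14406, r(4.625) ≈ 0.09901, r(5.375) ≈ 0.06805, r(6.125) ≈ 0.04677.
Sum = Δu · [r(3.875) + r(4.625) + r(5.375) + r(6.125)].
Sum ≈ 0.26842.

0.26842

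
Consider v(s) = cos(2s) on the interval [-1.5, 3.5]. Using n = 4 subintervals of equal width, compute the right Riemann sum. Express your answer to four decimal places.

1.2557

Δs = (3.5 − (-1.5))/4 = 1.25.
Right endpoints: -0.25, 1, 2.25, 3.5.
v(-0.25) ≈ 0.8776, v(1) ≈ -0.4161, v(2.25) ≈ -0.2108, v(3.5) ≈ 0.7539.
Sum = Δs · [v(-0.25) + v(1) + v(2.25) + v(3.5)].
Sum ≈ 1.2557.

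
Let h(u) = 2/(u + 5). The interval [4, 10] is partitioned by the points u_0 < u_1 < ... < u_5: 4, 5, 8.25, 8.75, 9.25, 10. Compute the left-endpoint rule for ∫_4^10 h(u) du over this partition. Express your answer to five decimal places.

Subinterval widths: 1, 3.25, 0.5, 0.5, 0.75.
Left endpoints: 4, 5, 8.25, 8.75, 9.25.
h(4) = 2/9, h(5) = 0.2, h(8.25) = 8/53, h(8.75) = 8/55, h(9.25) = 8/57.
Sum = Σ Δu_i · h(u_i).
Sum ≈ 1.12568.

1.12568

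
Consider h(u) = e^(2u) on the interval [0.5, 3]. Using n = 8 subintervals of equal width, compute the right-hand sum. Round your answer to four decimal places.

269.4462

Δu = (3 − 0.5)/8 = 0.3125.
Right endpoints: 0.8125, 1.125, 1.4375, 1.75, 2.0625, 2.375, 2.6875, 3.
h(0.8125) ≈ 5.0784, h(1.125) ≈ 9.4877, h(1.4375) ≈ 17.7254, h(1.75) ≈ 33.1155, h(2.0625) ≈ 61.8678, h(2.375) ≈ 115.5843, h(2.6875) ≈ 215.9399, h(3) ≈ 403.4288.
Sum = Δu · [h(0.8125) + h(1.125) + h(1.4375) + ...].
Sum ≈ 269.4462.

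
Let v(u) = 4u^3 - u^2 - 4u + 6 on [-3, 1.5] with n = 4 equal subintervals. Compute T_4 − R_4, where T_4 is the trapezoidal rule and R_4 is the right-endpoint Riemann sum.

T_4 = -55.0546875.
R_4 = 6.9609375.
T_4 − R_4 = -62.015625.

-62.015625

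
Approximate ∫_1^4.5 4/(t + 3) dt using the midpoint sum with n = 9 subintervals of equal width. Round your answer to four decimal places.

Δt = (4.5 − 1)/9 = 7/18.
Midpoints: 43/36, 19/12, 71/36, 85/36, 2.75, 113/36, 127/36, 47/12, 155/36.
f(43/36) = 144/151, f(19/12) = 48/55, f(71/36) = 144/179, f(85/36) = 144/193, f(2.75) = 16/23, f(113/36) = 144/221, f(127/36) = 144/235, f(47/12) = 48/83, f(155/36) = 144/263.
Sum = Δt · [f(43/36) + f(19/12) + f(71/36) + ...].
Sum ≈ 2.5133.

2.5133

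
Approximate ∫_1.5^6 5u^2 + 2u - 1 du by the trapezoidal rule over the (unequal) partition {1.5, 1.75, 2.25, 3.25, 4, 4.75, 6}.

386.90625

Subinterval widths: 0.25, 0.5, 1, 0.75, 0.75, 1.25.
f(1.5) = 13.25, f(1.75) = 17.8125, f(2.25) = 28.8125, f(3.25) = 58.3125, f(4) = 87, f(4.75) = 121.3125, f(6) = 191.
On each subinterval the trapezoid contributes (Δu_i/2)·[f(u_{i-1}) + f(u_i)].
Sum = 386.90625.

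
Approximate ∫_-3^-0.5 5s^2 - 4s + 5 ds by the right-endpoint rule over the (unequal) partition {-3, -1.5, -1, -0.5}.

Subinterval widths: 1.5, 0.5, 0.5.
Right endpoints: -1.5, -1, -0.5.
f(-1.5) = 22.25, f(-1) = 14, f(-0.5) = 8.25.
Sum = Σ Δs_i · f(s_i).
Sum = 44.5.

44.5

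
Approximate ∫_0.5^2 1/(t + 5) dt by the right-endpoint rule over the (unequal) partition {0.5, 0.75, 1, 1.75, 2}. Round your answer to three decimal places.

0.232

Subinterval widths: 0.25, 0.25, 0.75, 0.25.
Right endpoints: 0.75, 1, 1.75, 2.
f(0.75) = 4/23, f(1) = 1/6, f(1.75) = 4/27, f(2) = 1/7.
Sum = Σ Δt_i · f(t_i).
Sum ≈ 0.232.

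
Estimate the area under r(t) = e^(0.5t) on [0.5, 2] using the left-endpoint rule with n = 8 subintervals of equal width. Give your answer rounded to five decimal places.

2.73615

Δt = (2 − 0.5)/8 = 0.1875.
Left endpoints: 0.5, 0.6875, 0.875, 1.0625, 1.25, 1.4375, 1.625, 1.8125.
r(0.5) ≈ 1.28403, r(0.6875) ≈ 1.41023, r(0.875) ≈ 1.54883, r(1.0625) ≈ 1.70106, r(1.25) ≈ 1.86825, r(1.4375) ≈ 2.05187, r(1.625) ≈ 2.25353, r(1.8125) ≈ 2.47502.
Sum = Δt · [r(0.5) + r(0.6875) + r(0.875) + ...].
Sum ≈ 2.73615.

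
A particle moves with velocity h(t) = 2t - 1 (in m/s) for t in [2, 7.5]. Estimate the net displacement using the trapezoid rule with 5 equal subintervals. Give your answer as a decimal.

Δt = (7.5 − 2)/5 = 1.1.
h(2) = 3, h(3.1) = 5.2, h(4.2) = 7.4, h(5.3) = 9.6, h(6.4) = 11.8, h(7.5) = 14.
T_5 = (Δt/2)·[h(t_0) + 2h(t_1) + ... + 2h(t_{4}) + h(t_5)].
Sum = 46.75.

46.75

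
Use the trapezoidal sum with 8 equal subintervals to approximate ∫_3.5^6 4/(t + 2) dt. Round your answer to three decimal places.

1.499

Δt = (6 − 3.5)/8 = 0.3125.
f(3.5) = 8/11, f(3.8125) = 64/93, f(4.125) = 32/49, f(4.4375) = 64/103, f(4.75) = 16/27, f(5.0625) = 64/113, f(5.375) = 32/59, f(5.6875) = 64/123, f(6) = 0.5.
T_8 = (Δt/2)·[f(t_0) + 2f(t_1) + ... + 2f(t_{7}) + f(t_8)].
Sum ≈ 1.499.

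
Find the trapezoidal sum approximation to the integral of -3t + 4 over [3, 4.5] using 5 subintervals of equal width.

Δt = (4.5 − 3)/5 = 0.3.
f(3) = -5, f(3.3) = -5.9, f(3.6) = -6.8, f(3.9) = -7.7, f(4.2) = -8.6, f(4.5) = -9.5.
T_5 = (Δt/2)·[f(t_0) + 2f(t_1) + ... + 2f(t_{4}) + f(t_5)].
Sum = -10.875.

-10.875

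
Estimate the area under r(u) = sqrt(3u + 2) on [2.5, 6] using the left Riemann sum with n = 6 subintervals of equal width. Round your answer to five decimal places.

12.95960

Δu = (6 − 2.5)/6 = 7/12.
Left endpoints: 2.5, 37/12, 11/3, 4.25, 29/6, 65/12.
r(2.5) ≈ 3.08221, r(37/12) ≈ 3.35410, r(11/3) ≈ 3.60555, r(4.25) ≈ 3.84057, r(29/6) ≈ 4.06202, r(65/12) ≈ 4.27200.
Sum = Δu · [r(2.5) + r(37/12) + r(11/3) + ...].
Sum ≈ 12.95960.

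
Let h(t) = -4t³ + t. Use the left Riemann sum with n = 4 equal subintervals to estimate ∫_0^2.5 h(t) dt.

Δt = (2.5 − 0)/4 = 0.625.
Left endpoints: 0, 0.625, 1.25, 1.875.
h(0) = 0, h(0.625) = -0.3515625, h(1.25) = -6.5625, h(1.875) = -24.4921875.
Sum = Δt · [h(0) + h(0.625) + h(1.25) + h(1.875)].
Sum = -19.62890625.

-19.62890625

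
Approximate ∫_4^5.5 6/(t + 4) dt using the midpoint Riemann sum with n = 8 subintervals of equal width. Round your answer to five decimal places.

1.03106

Δt = (5.5 − 4)/8 = 0.1875.
Midpoints: 4.09375, 4.28125, 4.46875, 4.65625, 4.84375, 5.03125, 5.21875, 5.40625.
f(4.09375) = 192/259, f(4.28125) = 192/265, f(4.46875) = 192/271, f(4.65625) = 192/277, f(4.84375) = 192/283, f(5.03125) = 192/289, f(5.21875) = 192/295, f(5.40625) = 192/301.
Sum = Δt · [f(4.09375) + f(4.28125) + f(4.46875) + ...].
Sum ≈ 1.03106.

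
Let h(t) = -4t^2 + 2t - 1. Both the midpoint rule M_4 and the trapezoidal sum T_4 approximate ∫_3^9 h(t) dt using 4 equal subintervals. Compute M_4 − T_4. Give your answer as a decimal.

M_4 = -865.5.
T_4 = -879.
M_4 − T_4 = 13.5.

13.5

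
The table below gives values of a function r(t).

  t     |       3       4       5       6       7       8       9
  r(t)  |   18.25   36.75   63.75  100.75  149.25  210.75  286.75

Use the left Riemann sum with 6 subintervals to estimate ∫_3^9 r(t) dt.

579.5

Δt = 1.
Sum = 1·[18.25 + 36.75 + 63.75 + 100.75 + 149.25 + 210.75] = 579.5.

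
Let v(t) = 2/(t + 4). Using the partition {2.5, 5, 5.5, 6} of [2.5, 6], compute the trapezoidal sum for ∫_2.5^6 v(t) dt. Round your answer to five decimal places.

0.87321

Subinterval widths: 2.5, 0.5, 0.5.
v(2.5) = 4/13, v(5) = 2/9, v(5.5) = 4/19, v(6) = 0.2.
On each subinterval the trapezoid contributes (Δt_i/2)·[v(t_{i-1}) + v(t_i)].
Sum ≈ 0.87321.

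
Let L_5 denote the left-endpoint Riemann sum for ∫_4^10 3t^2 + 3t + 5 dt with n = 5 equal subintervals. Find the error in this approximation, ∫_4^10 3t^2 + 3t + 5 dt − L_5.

Exact integral: ∫_4^10 f(t) dt = 1092.
L_5 = 934.32.
Error = 1092 − 934.32 = 157.68.

157.68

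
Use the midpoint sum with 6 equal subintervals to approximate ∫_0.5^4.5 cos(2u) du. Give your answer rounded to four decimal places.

Δu = (4.5 − 0.5)/6 = 2/3.
Midpoints: 5/6, 1.5, 13/6, 17/6, 3.5, 25/6.
f(5/6) ≈ -0.0957, f(1.5) ≈ -0.9900, f(13/6) ≈ -0.3700, f(17/6) ≈ 0.8159, f(3.5) ≈ 0.7539, f(25/6) ≈ -0.4612.
Sum = Δu · [f(5/6) + f(1.5) + f(13/6) + ...].
Sum ≈ -0.2314.

-0.2314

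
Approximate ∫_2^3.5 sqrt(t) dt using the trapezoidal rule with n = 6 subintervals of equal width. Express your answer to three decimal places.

2.479

Δt = (3.5 − 2)/6 = 0.25.
f(2) ≈ 1.414, f(2.25) ≈ 1.500, f(2.5) ≈ 1.581, f(2.75) ≈ 1.658, f(3) ≈ 1.732, f(3.25) ≈ 1.803, f(3.5) ≈ 1.871.
T_6 = (Δt/2)·[f(t_0) + 2f(t_1) + ... + 2f(t_{5}) + f(t_6)].
Sum ≈ 2.479.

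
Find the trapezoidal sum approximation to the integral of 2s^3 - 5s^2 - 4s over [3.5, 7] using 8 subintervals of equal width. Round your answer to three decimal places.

554.719

Δs = (7 − 3.5)/8 = 0.4375.
f(3.5) = 10.5, f(3.9375) = 59031/2048, f(4.375) = 54.27734375, f(4.8125) = 179949/2048, f(5.25) = 130.59375, f(5.6875) = 375739/2048, f(6.125) = 247.48828125, f(6.5625) = 662865/2048, f(7) = 413.
T_8 = (Δs/2)·[f(s_0) + 2f(s_1) + ... + 2f(s_{7}) + f(s_8)].
Sum ≈ 554.719.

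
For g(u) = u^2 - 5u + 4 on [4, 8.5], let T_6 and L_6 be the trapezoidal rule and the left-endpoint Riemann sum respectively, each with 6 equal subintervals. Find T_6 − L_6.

T_6 = 61.171875.
L_6 = 48.515625.
T_6 − L_6 = 12.65625.

12.65625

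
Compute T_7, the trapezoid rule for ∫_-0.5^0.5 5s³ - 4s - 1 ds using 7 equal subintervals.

-1

Δs = (0.5 − (-0.5))/7 = 1/7.
f(-0.5) = 0.375, f(-5/14) = 551/2744, f(-3/14) = -527/2744, f(-1/14) = -1965/2744, f(1/14) = -3523/2744, f(3/14) = -4961/2744, f(5/14) = -6039/2744, f(0.5) = -2.375.
T_7 = (Δs/2)·[f(s_0) + 2f(s_1) + ... + 2f(s_{6}) + f(s_7)].
Sum = -1.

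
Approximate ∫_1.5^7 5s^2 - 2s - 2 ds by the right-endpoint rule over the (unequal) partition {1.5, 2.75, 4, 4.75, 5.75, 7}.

639.4375

Subinterval widths: 1.25, 1.25, 0.75, 1, 1.25.
Right endpoints: 2.75, 4, 4.75, 5.75, 7.
f(2.75) = 30.3125, f(4) = 70, f(4.75) = 101.3125, f(5.75) = 151.8125, f(7) = 229.
Sum = Σ Δs_i · f(s_i).
Sum = 639.4375.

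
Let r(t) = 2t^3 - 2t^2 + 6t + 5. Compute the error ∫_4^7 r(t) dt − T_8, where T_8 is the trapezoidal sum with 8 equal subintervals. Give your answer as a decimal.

-2.1796875

Exact integral: ∫_4^7 r(t) dt = 1000.5.
T_8 = 1002.6796875.
Error = 1000.5 − 1002.6796875 = -2.1796875.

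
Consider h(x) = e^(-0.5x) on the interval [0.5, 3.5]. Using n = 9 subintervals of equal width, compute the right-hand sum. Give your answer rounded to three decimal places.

Δx = (3.5 − 0.5)/9 = 1/3.
Right endpoints: 5/6, 7/6, 1.5, 11/6, 13/6, 2.5, 17/6, 19/6, 3.5.
h(5/6) ≈ 0.659, h(7/6) ≈ 0.558, h(1.5) ≈ 0.472, h(11/6) ≈ 0.400, h(13/6) ≈ 0.338, h(2.5) ≈ 0.287, h(17/6) ≈ 0.243, h(19/6) ≈ 0.205, h(3.5) ≈ 0.174.
Sum = Δx · [h(5/6) + h(7/6) + h(1.5) + ...].
Sum ≈ 1.112.

1.112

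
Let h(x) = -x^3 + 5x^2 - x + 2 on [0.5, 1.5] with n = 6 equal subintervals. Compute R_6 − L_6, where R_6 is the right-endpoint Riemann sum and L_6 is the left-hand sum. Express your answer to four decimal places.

R_6 ≈ 5.655093.
L_6 ≈ 4.696759.
R_6 − L_6 ≈ 0.9583.

0.9583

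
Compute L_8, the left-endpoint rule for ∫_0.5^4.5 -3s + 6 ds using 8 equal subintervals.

Δs = (4.5 − 0.5)/8 = 0.5.
Left endpoints: 0.5, 1, 1.5, 2, 2.5, 3, 3.5, 4.
f(0.5) = 4.5, f(1) = 3, f(1.5) = 1.5, f(2) = 0, f(2.5) = -1.5, f(3) = -3, f(3.5) = -4.5, f(4) = -6.
Sum = Δs · [f(0.5) + f(1) + f(1.5) + ...].
Sum = -3.

-3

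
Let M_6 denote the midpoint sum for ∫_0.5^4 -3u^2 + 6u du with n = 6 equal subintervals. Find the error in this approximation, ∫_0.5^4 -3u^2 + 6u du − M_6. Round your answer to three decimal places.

-0.298

Exact integral: ∫_0.5^4 f(u) du = -16.625.
M_6 ≈ -16.32726.
Error ≈ -16.625 − (-16.32726) ≈ -0.298.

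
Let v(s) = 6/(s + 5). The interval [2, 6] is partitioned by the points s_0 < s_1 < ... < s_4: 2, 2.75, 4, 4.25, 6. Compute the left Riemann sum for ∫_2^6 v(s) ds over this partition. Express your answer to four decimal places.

Subinterval widths: 0.75, 1.25, 0.25, 1.75.
Left endpoints: 2, 2.75, 4, 4.25.
v(2) = 6/7, v(2.75) = 24/31, v(4) = 2/3, v(4.25) = 24/37.
Sum = Σ Δs_i · v(s_i).
Sum ≈ 2.9124.

2.9124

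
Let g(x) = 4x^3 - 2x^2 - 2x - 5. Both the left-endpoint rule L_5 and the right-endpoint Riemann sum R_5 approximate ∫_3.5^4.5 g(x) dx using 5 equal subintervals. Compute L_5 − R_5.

-35

L_5 = 197.64.
R_5 = 232.64.
L_5 − R_5 = -35.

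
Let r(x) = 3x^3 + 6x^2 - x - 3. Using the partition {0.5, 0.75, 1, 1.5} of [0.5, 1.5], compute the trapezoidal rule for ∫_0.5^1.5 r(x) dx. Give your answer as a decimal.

6.67578125

Subinterval widths: 0.25, 0.25, 0.5.
r(0.5) = -1.625, r(0.75) = 0.890625, r(1) = 5, r(1.5) = 19.125.
On each subinterval the trapezoid contributes (Δx_i/2)·[r(x_{i-1}) + r(x_i)].
Sum = 6.67578125.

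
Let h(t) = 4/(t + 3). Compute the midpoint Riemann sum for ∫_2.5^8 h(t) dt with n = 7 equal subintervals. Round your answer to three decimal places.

2.770

Δt = (8 − 2.5)/7 = 11/14.
Midpoints: 81/28, 103/28, 125/28, 5.25, 169/28, 191/28, 213/28.
h(81/28) = 112/165, h(103/28) = 112/187, h(125/28) = 112/209, h(5.25) = 16/33, h(169/28) = 112/253, h(191/28) = 112/275, h(213/28) = 112/297.
Sum = Δt · [h(81/28) + h(103/28) + h(125/28) + ...].
Sum ≈ 2.770.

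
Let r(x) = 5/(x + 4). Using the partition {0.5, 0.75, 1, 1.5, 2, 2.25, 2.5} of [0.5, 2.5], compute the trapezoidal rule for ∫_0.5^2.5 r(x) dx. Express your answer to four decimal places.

1.8402

Subinterval widths: 0.25, 0.25, 0.5, 0.5, 0.25, 0.25.
r(0.5) = 10/9, r(0.75) = 20/19, r(1) = 1, r(1.5) = 10/11, r(2) = 5/6, r(2.25) = 0.8, r(2.5) = 10/13.
On each subinterval the trapezoid contributes (Δx_i/2)·[r(x_{i-1}) + r(x_i)].
Sum ≈ 1.8402.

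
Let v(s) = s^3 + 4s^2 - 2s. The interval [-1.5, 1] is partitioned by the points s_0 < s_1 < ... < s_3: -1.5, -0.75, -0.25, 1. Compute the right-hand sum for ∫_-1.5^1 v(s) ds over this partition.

Subinterval widths: 0.75, 0.5, 1.25.
Right endpoints: -0.75, -0.25, 1.
v(-0.75) = 3.328125, v(-0.25) = 0.734375, v(1) = 3.
Sum = Σ Δs_i · v(s_i).
Sum = 6.61328125.

6.61328125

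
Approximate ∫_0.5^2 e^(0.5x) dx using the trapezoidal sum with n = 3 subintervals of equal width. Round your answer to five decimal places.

2.88344

Δx = (2 − 0.5)/3 = 0.5.
f(0.5) ≈ 1.28403, f(1) ≈ 1.64872, f(1.5) ≈ 2.11700, f(2) ≈ 2.71828.
T_3 = (Δx/2)·[f(x_0) + 2f(x_1) + 2f(x_2) + f(x_3)].
Sum ≈ 2.88344.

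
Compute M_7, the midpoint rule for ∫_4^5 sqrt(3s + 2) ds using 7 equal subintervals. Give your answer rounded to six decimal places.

3.935496

Δs = (5 − 4)/7 = 1/7.
Midpoints: 57/14, 59/14, 61/14, 4.5, 65/14, 67/14, 69/14.
f(57/14) ≈ 3.770184, f(59/14) ≈ 3.826599, f(61/14) ≈ 3.882194, f(4.5) ≈ 3.937004, f(65/14) ≈ 3.991061, f(67/14) ≈ 4.044396, f(69/14) ≈ 4.097037.
Sum = Δs · [f(57/14) + f(59/14) + f(61/14) + ...].
Sum ≈ 3.935496.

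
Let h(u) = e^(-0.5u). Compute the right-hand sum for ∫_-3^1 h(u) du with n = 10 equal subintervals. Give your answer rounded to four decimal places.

7.0011

Δu = (1 − (-3))/10 = 0.4.
Right endpoints: -2.6, -2.2, -1.8, -1.4, -1, -0.6, -0.2, 0.2, 0.6, 1.
h(-2.6) ≈ 3.6693, h(-2.2) ≈ 3.0042, h(-1.8) ≈ 2.4596, h(-1.4) ≈ 2.0138, h(-1) ≈ 1.6487, h(-0.6) ≈ 1.3499, h(-0.2) ≈ 1.1052, h(0.2) ≈ 0.9048, h(0.6) ≈ 0.7408, h(1) ≈ 0.6065.
Sum = Δu · [h(-2.6) + h(-2.2) + h(-1.8) + ...].
Sum ≈ 7.0011.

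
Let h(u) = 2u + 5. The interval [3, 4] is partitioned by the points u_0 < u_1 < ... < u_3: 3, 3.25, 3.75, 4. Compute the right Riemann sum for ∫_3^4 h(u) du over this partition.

12.375

Subinterval widths: 0.25, 0.5, 0.25.
Right endpoints: 3.25, 3.75, 4.
h(3.25) = 11.5, h(3.75) = 12.5, h(4) = 13.
Sum = Σ Δu_i · h(u_i).
Sum = 12.375.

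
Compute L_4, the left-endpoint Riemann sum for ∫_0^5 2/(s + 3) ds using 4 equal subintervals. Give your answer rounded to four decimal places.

2.2465

Δs = (5 − 0)/4 = 1.25.
Left endpoints: 0, 1.25, 2.5, 3.75.
f(0) = 2/3, f(1.25) = 8/17, f(2.5) = 4/11, f(3.75) = 8/27.
Sum = Δs · [f(0) + f(1.25) + f(2.5) + f(3.75)].
Sum ≈ 2.2465.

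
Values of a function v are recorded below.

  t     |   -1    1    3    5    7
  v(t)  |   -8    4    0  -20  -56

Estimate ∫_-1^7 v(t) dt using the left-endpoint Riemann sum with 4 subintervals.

Δt = 2.
Sum = 2·[(-8) + 4 + 0 + (-20)] = -48.

-48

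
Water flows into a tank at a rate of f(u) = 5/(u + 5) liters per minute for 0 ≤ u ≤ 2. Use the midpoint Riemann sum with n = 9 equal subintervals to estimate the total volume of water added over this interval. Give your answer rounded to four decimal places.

Δu = (2 − 0)/9 = 2/9.
Midpoints: 1/9, 1/3, 5/9, 7/9, 1, 11/9, 13/9, 5/3, 17/9.
f(1/9) = 45/46, f(1/3) = 0.9375, f(5/9) = 0.9, f(7/9) = 45/52, f(1) = 5/6, f(11/9) = 45/56, f(13/9) = 45/58, f(5/3) = 0.75, f(17/9) = 45/62.
Sum = Δu · [f(1/9) + f(1/3) + f(5/9) + ...].
Sum ≈ 1.6822.

1.6822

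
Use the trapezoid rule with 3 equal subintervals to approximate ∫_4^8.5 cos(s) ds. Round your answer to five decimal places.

Δs = (8.5 − 4)/3 = 1.5.
f(4) ≈ -0.65364, f(5.5) ≈ 0.70867, f(7) ≈ 0.75390, f(8.5) ≈ -0.60201.
T_3 = (Δs/2)·[f(s_0) + 2f(s_1) + 2f(s_2) + f(s_3)].
Sum ≈ 1.25212.

1.25212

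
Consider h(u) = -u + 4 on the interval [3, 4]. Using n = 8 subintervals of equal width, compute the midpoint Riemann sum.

Δu = (4 − 3)/8 = 0.125.
Midpoints: 3.0625, 3.1875, 3.3125, 3.4375, 3.5625, 3.6875, 3.8125, 3.9375.
h(3.0625) = 0.9375, h(3.1875) = 0.8125, h(3.3125) = 0.6875, h(3.4375) = 0.5625, h(3.5625) = 0.4375, h(3.6875) = 0.3125, h(3.8125) = 0.1875, h(3.9375) = 0.0625.
Sum = Δu · [h(3.0625) + h(3.1875) + h(3.3125) + ...].
Sum = 0.5.

0.5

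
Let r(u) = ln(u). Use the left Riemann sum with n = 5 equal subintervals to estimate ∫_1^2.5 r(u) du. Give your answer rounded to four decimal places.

Δu = (2.5 − 1)/5 = 0.3.
Left endpoints: 1, 1.3, 1.6, 1.9, 2.2.
r(1) ≈ 0.0000, r(1.3) ≈ 0.2624, r(1.6) ≈ 0.4700, r(1.9) ≈ 0.6419, r(2.2) ≈ 0.7885.
Sum = Δu · [r(1) + r(1.3) + r(1.6) + r(1.9) + r(2.2)].
Sum ≈ 0.6488.

0.6488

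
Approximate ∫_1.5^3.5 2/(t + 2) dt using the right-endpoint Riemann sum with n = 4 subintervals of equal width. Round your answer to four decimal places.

Δt = (3.5 − 1.5)/4 = 0.5.
Right endpoints: 2, 2.5, 3, 3.5.
f(2) = 0.5, f(2.5) = 4/9, f(3) = 0.4, f(3.5) = 4/11.
Sum = Δt · [f(2) + f(2.5) + f(3) + f(3.5)].
Sum ≈ 0.8540.

0.8540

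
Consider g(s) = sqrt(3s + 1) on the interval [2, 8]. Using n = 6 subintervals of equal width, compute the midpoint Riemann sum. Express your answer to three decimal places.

23.673

Δs = (8 − 2)/6 = 1.
Midpoints: 2.5, 3.5, 4.5, 5.5, 6.5, 7.5.
g(2.5) ≈ 2.915, g(3.5) ≈ 3.391, g(4.5) ≈ 3.808, g(5.5) ≈ 4.183, g(6.5) ≈ 4.528, g(7.5) ≈ 4.848.
Sum = Δs · [g(2.5) + g(3.5) + g(4.5) + ...].
Sum ≈ 23.673.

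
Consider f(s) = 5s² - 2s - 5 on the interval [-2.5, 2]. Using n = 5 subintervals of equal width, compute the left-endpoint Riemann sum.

Δs = (2 − (-2.5))/5 = 0.9.
Left endpoints: -2.5, -1.6, -0.7, 0.2, 1.1.
f(-2.5) = 31.25, f(-1.6) = 11, f(-0.7) = -1.15, f(0.2) = -5.2, f(1.1) = -1.15.
Sum = Δs · [f(-2.5) + f(-1.6) + f(-0.7) + f(0.2) + f(1.1)].
Sum = 31.275.

31.275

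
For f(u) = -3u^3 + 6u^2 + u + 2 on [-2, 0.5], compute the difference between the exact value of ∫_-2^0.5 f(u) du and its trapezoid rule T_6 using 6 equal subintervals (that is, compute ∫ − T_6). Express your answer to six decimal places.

-0.922309

Exact integral: ∫_-2^0.5 f(u) du = 31.328125.
T_6 ≈ 32.25043403.
Error ≈ 31.328125 − 32.25043403 ≈ -0.922309.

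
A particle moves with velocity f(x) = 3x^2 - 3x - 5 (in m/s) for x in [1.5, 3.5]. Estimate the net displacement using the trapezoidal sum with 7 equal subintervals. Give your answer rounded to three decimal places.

Δx = (3.5 − 1.5)/7 = 2/7.
f(1.5) = -2.75, f(25/14) = -155/196, f(29/14) = 325/196, f(33/14) = 901/196, f(37/14) = 1573/196, f(41/14) = 2341/196, f(45/14) = 3205/196, f(3.5) = 21.25.
T_7 = (Δx/2)·[f(x_0) + 2f(x_1) + ... + 2f(x_{6}) + f(x_7)].
Sum ≈ 14.582.

14.582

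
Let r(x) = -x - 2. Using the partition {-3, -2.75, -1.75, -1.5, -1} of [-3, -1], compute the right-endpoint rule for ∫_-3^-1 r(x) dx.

-0.6875

Subinterval widths: 0.25, 1, 0.25, 0.5.
Right endpoints: -2.75, -1.75, -1.5, -1.
r(-2.75) = 0.75, r(-1.75) = -0.25, r(-1.5) = -0.5, r(-1) = -1.
Sum = Σ Δx_i · r(x_i).
Sum = -0.6875.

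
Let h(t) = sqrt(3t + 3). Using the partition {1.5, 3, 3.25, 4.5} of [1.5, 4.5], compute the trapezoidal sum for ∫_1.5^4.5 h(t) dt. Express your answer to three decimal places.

Subinterval widths: 1.5, 0.25, 1.25.
h(1.5) ≈ 2.739, h(3) ≈ 3.464, h(3.25) ≈ 3.571, h(4.5) ≈ 4.062.
On each subinterval the trapezoid contributes (Δt_i/2)·[h(t_{i-1}) + h(t_i)].
Sum ≈ 10.302.

10.302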